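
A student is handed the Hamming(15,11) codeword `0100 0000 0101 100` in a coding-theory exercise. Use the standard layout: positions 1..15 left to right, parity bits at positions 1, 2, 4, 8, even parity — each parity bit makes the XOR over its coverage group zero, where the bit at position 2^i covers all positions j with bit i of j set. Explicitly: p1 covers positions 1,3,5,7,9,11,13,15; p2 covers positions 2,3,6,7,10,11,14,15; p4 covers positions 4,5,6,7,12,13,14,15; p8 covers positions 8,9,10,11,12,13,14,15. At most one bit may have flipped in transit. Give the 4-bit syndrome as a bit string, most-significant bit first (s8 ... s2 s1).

1001

s1: b1⊕b3⊕b5⊕b7⊕b9⊕b11⊕b13⊕b15 = 0⊕0⊕0⊕0⊕0⊕0⊕1⊕0 = 1
s2: b2⊕b3⊕b6⊕b7⊕b10⊕b11⊕b14⊕b15 = 1⊕0⊕0⊕0⊕1⊕0⊕0⊕0 = 0
s4: b4⊕b5⊕b6⊕b7⊕b12⊕b13⊕b14⊕b15 = 0⊕0⊕0⊕0⊕1⊕1⊕0⊕0 = 0
s8: b8⊕b9⊕b10⊕b11⊕b12⊕b13⊕b14⊕b15 = 0⊕0⊕1⊕0⊕1⊕1⊕0⊕0 = 1
Syndrome (s8...s1) = 1001 → position 9.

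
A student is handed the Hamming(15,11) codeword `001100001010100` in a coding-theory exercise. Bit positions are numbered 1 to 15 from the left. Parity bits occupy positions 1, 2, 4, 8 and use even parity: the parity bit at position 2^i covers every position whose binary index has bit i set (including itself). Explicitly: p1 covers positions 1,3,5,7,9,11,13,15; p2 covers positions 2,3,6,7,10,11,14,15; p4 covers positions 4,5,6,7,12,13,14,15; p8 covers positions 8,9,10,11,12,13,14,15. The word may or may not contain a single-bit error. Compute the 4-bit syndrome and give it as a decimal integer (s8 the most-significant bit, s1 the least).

s1: b1⊕b3⊕b5⊕b7⊕b9⊕b11⊕b13⊕b15 = 0⊕1⊕0⊕0⊕1⊕1⊕1⊕0 = 0
s2: b2⊕b3⊕b6⊕b7⊕b10⊕b11⊕b14⊕b15 = 0⊕1⊕0⊕0⊕0⊕1⊕0⊕0 = 0
s4: b4⊕b5⊕b6⊕b7⊕b12⊕b13⊕b14⊕b15 = 1⊕0⊕0⊕0⊕0⊕1⊕0⊕0 = 0
s8: b8⊕b9⊕b10⊕b11⊕b12⊕b13⊕b14⊕b15 = 0⊕1⊕0⊕1⊕0⊕1⊕0⊕0 = 1
Syndrome (s8...s1) = 1000 → position 8.

8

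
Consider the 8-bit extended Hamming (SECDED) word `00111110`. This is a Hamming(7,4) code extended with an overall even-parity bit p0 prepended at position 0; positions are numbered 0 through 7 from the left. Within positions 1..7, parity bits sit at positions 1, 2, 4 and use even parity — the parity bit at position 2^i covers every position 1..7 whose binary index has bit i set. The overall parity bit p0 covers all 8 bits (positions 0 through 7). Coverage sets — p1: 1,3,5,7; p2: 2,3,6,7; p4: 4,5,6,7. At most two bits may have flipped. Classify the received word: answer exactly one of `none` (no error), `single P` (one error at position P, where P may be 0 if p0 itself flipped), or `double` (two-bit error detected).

single 6

s1: b1⊕b3⊕b5⊕b7 = 0⊕1⊕1⊕0 = 0
s2: b2⊕b3⊕b6⊕b7 = 1⊕1⊕1⊕0 = 1
s4: b4⊕b5⊕b6⊕b7 = 1⊕1⊕1⊕0 = 1
Syndrome (s4...s1) = 110 → position 6.
Overall parity (XOR of all 8 bits, including p0): 0⊕0⊕1⊕1⊕1⊕1⊕1⊕0 = 1
Overall=1, syndrome position=6 → single-bit error at position 6.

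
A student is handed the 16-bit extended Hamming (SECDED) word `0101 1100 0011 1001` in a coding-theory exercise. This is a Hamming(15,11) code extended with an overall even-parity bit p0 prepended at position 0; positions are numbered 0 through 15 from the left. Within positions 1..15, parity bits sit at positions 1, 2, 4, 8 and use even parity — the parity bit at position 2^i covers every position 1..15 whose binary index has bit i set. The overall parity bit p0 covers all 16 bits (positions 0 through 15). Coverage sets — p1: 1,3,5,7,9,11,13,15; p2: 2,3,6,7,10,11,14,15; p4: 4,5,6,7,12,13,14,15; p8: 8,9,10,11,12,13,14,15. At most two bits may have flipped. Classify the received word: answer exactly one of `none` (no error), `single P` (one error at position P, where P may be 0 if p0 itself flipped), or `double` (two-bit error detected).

double

s1: b1⊕b3⊕b5⊕b7⊕b9⊕b11⊕b13⊕b15 = 1⊕1⊕1⊕0⊕0⊕1⊕0⊕1 = 1
s2: b2⊕b3⊕b6⊕b7⊕b10⊕b11⊕b14⊕b15 = 0⊕1⊕0⊕0⊕1⊕1⊕0⊕1 = 0
s4: b4⊕b5⊕b6⊕b7⊕b12⊕b13⊕b14⊕b15 = 1⊕1⊕0⊕0⊕1⊕0⊕0⊕1 = 0
s8: b8⊕b9⊕b10⊕b11⊕b12⊕b13⊕b14⊕b15 = 0⊕0⊕1⊕1⊕1⊕0⊕0⊕1 = 0
Syndrome (s8...s1) = 0001 → position 1.
Overall parity (XOR of all 16 bits, including p0): 0⊕1⊕0⊕1⊕1⊕1⊕0⊕0⊕0⊕0⊕1⊕1⊕1⊕0⊕0⊕1 = 0
Overall=0, syndrome position=1 → double-bit error detected (uncorrectable).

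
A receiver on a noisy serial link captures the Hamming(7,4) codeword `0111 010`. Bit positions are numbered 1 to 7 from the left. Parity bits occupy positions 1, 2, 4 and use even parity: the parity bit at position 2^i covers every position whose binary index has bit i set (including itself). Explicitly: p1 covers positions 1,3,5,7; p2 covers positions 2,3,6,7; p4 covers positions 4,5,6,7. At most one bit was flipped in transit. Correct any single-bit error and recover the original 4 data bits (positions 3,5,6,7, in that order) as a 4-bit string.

s1: b1⊕b3⊕b5⊕b7 = 0⊕1⊕0⊕0 = 1
s2: b2⊕b3⊕b6⊕b7 = 1⊕1⊕1⊕0 = 1
s4: b4⊕b5⊕b6⊕b7 = 1⊕0⊕1⊕0 = 0
Syndrome (s4...s1) = 011 → position 3.
Flip bit 3: corrected codeword = 0101010
Data bits at positions 3,5,6,7: 0010

0010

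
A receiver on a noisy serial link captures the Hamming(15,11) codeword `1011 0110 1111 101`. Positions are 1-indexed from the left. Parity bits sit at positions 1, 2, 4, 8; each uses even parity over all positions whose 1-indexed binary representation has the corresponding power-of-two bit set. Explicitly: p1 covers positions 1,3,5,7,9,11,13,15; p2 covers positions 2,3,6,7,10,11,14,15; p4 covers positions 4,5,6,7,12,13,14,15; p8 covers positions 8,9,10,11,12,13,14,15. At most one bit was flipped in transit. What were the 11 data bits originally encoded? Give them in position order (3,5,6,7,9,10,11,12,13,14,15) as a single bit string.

10111111101

s1: b1⊕b3⊕b5⊕b7⊕b9⊕b11⊕b13⊕b15 = 1⊕1⊕0⊕1⊕1⊕1⊕1⊕1 = 1
s2: b2⊕b3⊕b6⊕b7⊕b10⊕b11⊕b14⊕b15 = 0⊕1⊕1⊕1⊕1⊕1⊕0⊕1 = 0
s4: b4⊕b5⊕b6⊕b7⊕b12⊕b13⊕b14⊕b15 = 1⊕0⊕1⊕1⊕1⊕1⊕0⊕1 = 0
s8: b8⊕b9⊕b10⊕b11⊕b12⊕b13⊕b14⊕b15 = 0⊕1⊕1⊕1⊕1⊕1⊕0⊕1 = 0
Syndrome (s8...s1) = 0001 → position 1.
Flip bit 1: corrected codeword = 001101101111101
Data bits at positions 3,5,6,7,9,10,11,12,13,14,15: 10111111101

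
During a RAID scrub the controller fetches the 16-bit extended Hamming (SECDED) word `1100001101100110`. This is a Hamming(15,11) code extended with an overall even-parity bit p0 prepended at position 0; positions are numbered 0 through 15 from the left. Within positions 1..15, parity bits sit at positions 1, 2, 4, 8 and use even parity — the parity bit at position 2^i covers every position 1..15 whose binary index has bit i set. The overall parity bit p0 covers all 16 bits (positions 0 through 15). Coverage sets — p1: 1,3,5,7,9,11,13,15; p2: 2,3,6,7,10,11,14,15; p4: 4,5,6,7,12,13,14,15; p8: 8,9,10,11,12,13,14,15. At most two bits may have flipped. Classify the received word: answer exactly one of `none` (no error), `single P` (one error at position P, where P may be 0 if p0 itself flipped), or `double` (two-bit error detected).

s1: b1⊕b3⊕b5⊕b7⊕b9⊕b11⊕b13⊕b15 = 1⊕0⊕0⊕1⊕1⊕0⊕1⊕0 = 0
s2: b2⊕b3⊕b6⊕b7⊕b10⊕b11⊕b14⊕b15 = 0⊕0⊕1⊕1⊕1⊕0⊕1⊕0 = 0
s4: b4⊕b5⊕b6⊕b7⊕b12⊕b13⊕b14⊕b15 = 0⊕0⊕1⊕1⊕0⊕1⊕1⊕0 = 0
s8: b8⊕b9⊕b10⊕b11⊕b12⊕b13⊕b14⊕b15 = 0⊕1⊕1⊕0⊕0⊕1⊕1⊕0 = 0
Syndrome (s8...s1) = 0000 → position 0 (no error).
Overall parity (XOR of all 16 bits, including p0): 1⊕1⊕0⊕0⊕0⊕0⊕1⊕1⊕0⊕1⊕1⊕0⊕0⊕1⊕1⊕0 = 0
Overall=0, syndrome position=0 → no error.

none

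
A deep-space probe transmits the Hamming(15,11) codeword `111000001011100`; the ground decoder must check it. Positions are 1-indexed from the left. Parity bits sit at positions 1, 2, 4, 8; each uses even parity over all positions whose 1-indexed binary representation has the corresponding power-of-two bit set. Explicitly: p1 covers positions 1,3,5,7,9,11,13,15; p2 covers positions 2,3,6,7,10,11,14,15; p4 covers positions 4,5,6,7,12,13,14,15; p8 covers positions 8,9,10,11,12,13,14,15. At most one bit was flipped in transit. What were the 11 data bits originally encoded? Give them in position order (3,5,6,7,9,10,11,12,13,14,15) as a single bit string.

s1: b1⊕b3⊕b5⊕b7⊕b9⊕b11⊕b13⊕b15 = 1⊕1⊕0⊕0⊕1⊕1⊕1⊕0 = 1
s2: b2⊕b3⊕b6⊕b7⊕b10⊕b11⊕b14⊕b15 = 1⊕1⊕0⊕0⊕0⊕1⊕0⊕0 = 1
s4: b4⊕b5⊕b6⊕b7⊕b12⊕b13⊕b14⊕b15 = 0⊕0⊕0⊕0⊕1⊕1⊕0⊕0 = 0
s8: b8⊕b9⊕b10⊕b11⊕b12⊕b13⊕b14⊕b15 = 0⊕1⊕0⊕1⊕1⊕1⊕0⊕0 = 0
Syndrome (s8...s1) = 0011 → position 3.
Flip bit 3: corrected codeword = 110000001011100
Data bits at positions 3,5,6,7,9,10,11,12,13,14,15: 00001011100

00001011100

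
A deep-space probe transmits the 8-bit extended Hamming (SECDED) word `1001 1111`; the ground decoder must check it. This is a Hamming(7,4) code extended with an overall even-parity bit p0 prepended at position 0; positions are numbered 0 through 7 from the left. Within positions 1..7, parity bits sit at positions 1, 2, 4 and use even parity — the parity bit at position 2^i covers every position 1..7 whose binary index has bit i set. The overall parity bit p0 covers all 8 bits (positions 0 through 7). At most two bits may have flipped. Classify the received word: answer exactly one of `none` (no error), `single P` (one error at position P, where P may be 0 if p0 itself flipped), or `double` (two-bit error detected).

s1: b1⊕b3⊕b5⊕b7 = 0⊕1⊕1⊕1 = 1
s2: b2⊕b3⊕b6⊕b7 = 0⊕1⊕1⊕1 = 1
s4: b4⊕b5⊕b6⊕b7 = 1⊕1⊕1⊕1 = 0
Syndrome (s4...s1) = 011 → position 3.
Overall parity (XOR of all 8 bits, including p0): 1⊕0⊕0⊕1⊕1⊕1⊕1⊕1 = 0
Overall=0, syndrome position=3 → double-bit error detected (uncorrectable).

double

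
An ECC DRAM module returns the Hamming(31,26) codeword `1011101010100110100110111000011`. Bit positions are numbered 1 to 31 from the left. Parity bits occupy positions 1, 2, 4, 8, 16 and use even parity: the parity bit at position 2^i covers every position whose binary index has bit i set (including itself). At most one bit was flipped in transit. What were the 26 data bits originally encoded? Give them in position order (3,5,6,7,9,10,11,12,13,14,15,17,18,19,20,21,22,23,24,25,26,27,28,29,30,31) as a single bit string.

s1: b1⊕b3⊕b5⊕b7⊕b9⊕b11⊕b13⊕b15⊕b17⊕b19⊕b21⊕b23⊕b25⊕b27⊕b29⊕b31 = 1⊕1⊕1⊕1⊕1⊕1⊕0⊕1⊕1⊕0⊕1⊕1⊕1⊕0⊕0⊕1 = 0
s2: b2⊕b3⊕b6⊕b7⊕b10⊕b11⊕b14⊕b15⊕b18⊕b19⊕b22⊕b23⊕b26⊕b27⊕b30⊕b31 = 0⊕1⊕0⊕1⊕0⊕1⊕1⊕1⊕0⊕0⊕0⊕1⊕0⊕0⊕1⊕1 = 0
s4: b4⊕b5⊕b6⊕b7⊕b12⊕b13⊕b14⊕b15⊕b20⊕b21⊕b22⊕b23⊕b28⊕b29⊕b30⊕b31 = 1⊕1⊕0⊕1⊕0⊕0⊕1⊕1⊕1⊕1⊕0⊕1⊕0⊕0⊕1⊕1 = 0
s8: b8⊕b9⊕b10⊕b11⊕b12⊕b13⊕b14⊕b15⊕b24⊕b25⊕b26⊕b27⊕b28⊕b29⊕b30⊕b31 = 0⊕1⊕0⊕1⊕0⊕0⊕1⊕1⊕1⊕1⊕0⊕0⊕0⊕0⊕1⊕1 = 0
s16: b16⊕b17⊕b18⊕b19⊕b20⊕b21⊕b22⊕b23⊕b24⊕b25⊕b26⊕b27⊕b28⊕b29⊕b30⊕b31 = 0⊕1⊕0⊕0⊕1⊕1⊕0⊕1⊕1⊕1⊕0⊕0⊕0⊕0⊕1⊕1 = 0
Syndrome (s16...s1) = 00000 → position 0 (no error).
No correction needed.
Data bits at positions 3,5,6,7,9,10,11,12,13,14,15,17,18,19,20,21,22,23,24,25,26,27,28,29,30,31: 11011010011100110111000011

11011010011100110111000011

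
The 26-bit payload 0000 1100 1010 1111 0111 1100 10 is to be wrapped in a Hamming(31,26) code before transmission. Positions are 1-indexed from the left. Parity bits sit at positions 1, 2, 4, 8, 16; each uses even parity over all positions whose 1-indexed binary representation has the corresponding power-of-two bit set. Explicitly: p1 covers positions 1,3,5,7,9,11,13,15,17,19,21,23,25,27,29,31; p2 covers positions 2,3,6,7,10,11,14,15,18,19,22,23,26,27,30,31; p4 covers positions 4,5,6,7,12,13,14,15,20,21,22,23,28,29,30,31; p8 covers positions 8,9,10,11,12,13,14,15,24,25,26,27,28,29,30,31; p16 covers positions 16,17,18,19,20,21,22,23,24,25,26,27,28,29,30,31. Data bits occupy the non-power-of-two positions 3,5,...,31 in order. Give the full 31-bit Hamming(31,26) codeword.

Place data bits at non-power-of-two positions: b3=0, b5=0, b6=0, b7=0, b9=1, b10=1, b11=0, b12=0, b13=1, b14=0, b15=1, b17=0, b18=1, b19=1, b20=1, b21=1, b22=0, b23=1, b24=1, b25=1, b26=1, b27=1, b28=0, b29=0, b30=1, b31=0.
p1 = XOR of data positions {3,5,7,9,11,13,15,17,19,21,23,25,27,29,31} = 0⊕0⊕0⊕1⊕0⊕1⊕1⊕0⊕1⊕1⊕1⊕1⊕1⊕0⊕0 = 0
p2 = XOR of data positions {3,6,7,10,11,14,15,18,19,22,23,26,27,30,31} = 0⊕0⊕0⊕1⊕0⊕0⊕1⊕1⊕1⊕0⊕1⊕1⊕1⊕1⊕0 = 0
p4 = XOR of data positions {5,6,7,12,13,14,15,20,21,22,23,28,29,30,31} = 0⊕0⊕0⊕0⊕1⊕0⊕1⊕1⊕1⊕0⊕1⊕0⊕0⊕1⊕0 = 0
p8 = XOR of data positions {9,10,11,12,13,14,15,24,25,26,27,28,29,30,31} = 1⊕1⊕0⊕0⊕1⊕0⊕1⊕1⊕1⊕1⊕1⊕0⊕0⊕1⊕0 = 1
p16 = XOR of data positions {17,18,19,20,21,22,23,24,25,26,27,28,29,30,31} = 0⊕1⊕1⊕1⊕1⊕0⊕1⊕1⊕1⊕1⊕1⊕0⊕0⊕1⊕0 = 0
Codeword b1..b31 = 0000000111001010011110111110010

0000000111001010011110111110010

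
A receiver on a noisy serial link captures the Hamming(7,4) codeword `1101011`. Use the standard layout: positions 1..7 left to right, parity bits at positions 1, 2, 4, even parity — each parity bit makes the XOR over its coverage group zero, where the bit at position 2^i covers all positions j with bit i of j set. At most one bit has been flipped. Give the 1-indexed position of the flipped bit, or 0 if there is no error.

s1: b1⊕b3⊕b5⊕b7 = 1⊕0⊕0⊕1 = 0
s2: b2⊕b3⊕b6⊕b7 = 1⊕0⊕1⊕1 = 1
s4: b4⊕b5⊕b6⊕b7 = 1⊕0⊕1⊕1 = 1
Syndrome (s4...s1) = 110 → position 6.

6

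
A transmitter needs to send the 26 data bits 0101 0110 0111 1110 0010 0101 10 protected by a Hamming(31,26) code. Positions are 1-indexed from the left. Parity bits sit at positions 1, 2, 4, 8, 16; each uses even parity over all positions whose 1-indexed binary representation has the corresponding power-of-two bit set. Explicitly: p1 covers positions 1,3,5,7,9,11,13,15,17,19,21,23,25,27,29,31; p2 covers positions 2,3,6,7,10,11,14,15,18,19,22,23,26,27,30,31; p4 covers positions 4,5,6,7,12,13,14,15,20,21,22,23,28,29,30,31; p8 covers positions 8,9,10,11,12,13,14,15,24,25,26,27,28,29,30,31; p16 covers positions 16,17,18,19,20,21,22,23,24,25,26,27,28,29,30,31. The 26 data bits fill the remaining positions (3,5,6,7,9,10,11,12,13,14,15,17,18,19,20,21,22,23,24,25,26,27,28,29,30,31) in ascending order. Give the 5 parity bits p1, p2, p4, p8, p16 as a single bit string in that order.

Place data bits at non-power-of-two positions: b3=0, b5=1, b6=0, b7=1, b9=0, b10=1, b11=1, b12=0, b13=0, b14=1, b15=1, b17=1, b18=1, b19=1, b20=1, b21=0, b22=0, b23=0, b24=1, b25=0, b26=0, b27=1, b28=0, b29=1, b30=1, b31=0.
p1 = XOR of data positions {3,5,7,9,11,13,15,17,19,21,23,25,27,29,31} = 0⊕1⊕1⊕0⊕1⊕0⊕1⊕1⊕1⊕0⊕0⊕0⊕1⊕1⊕0 = 0
p2 = XOR of data positions {3,6,7,10,11,14,15,18,19,22,23,26,27,30,31} = 0⊕0⊕1⊕1⊕1⊕1⊕1⊕1⊕1⊕0⊕0⊕0⊕1⊕1⊕0 = 1
p4 = XOR of data positions {5,6,7,12,13,14,15,20,21,22,23,28,29,30,31} = 1⊕0⊕1⊕0⊕0⊕1⊕1⊕1⊕0⊕0⊕0⊕0⊕1⊕1⊕0 = 1
p8 = XOR of data positions {9,10,11,12,13,14,15,24,25,26,27,28,29,30,31} = 0⊕1⊕1⊕0⊕0⊕1⊕1⊕1⊕0⊕0⊕1⊕0⊕1⊕1⊕0 = 0
p16 = XOR of data positions {17,18,19,20,21,22,23,24,25,26,27,28,29,30,31} = 1⊕1⊕1⊕1⊕0⊕0⊕0⊕1⊕0⊕0⊕1⊕0⊕1⊕1⊕0 = 0
Parity bits p1,p2,p4,p8,p16 = 01100

01100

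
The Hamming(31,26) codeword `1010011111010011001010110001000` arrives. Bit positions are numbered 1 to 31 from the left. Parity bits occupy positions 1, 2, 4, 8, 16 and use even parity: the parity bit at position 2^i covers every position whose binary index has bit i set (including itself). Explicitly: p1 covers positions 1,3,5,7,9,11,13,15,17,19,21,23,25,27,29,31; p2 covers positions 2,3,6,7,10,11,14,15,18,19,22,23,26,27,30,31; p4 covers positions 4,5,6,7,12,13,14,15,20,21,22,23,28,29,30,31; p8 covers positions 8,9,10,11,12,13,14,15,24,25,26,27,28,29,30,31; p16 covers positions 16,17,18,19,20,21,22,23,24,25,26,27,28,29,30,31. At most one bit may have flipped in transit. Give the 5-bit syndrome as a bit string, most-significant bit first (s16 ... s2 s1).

s1: b1⊕b3⊕b5⊕b7⊕b9⊕b11⊕b13⊕b15⊕b17⊕b19⊕b21⊕b23⊕b25⊕b27⊕b29⊕b31 = 1⊕1⊕0⊕1⊕1⊕0⊕0⊕1⊕0⊕1⊕1⊕1⊕0⊕0⊕0⊕0 = 0
s2: b2⊕b3⊕b6⊕b7⊕b10⊕b11⊕b14⊕b15⊕b18⊕b19⊕b22⊕b23⊕b26⊕b27⊕b30⊕b31 = 0⊕1⊕1⊕1⊕1⊕0⊕0⊕1⊕0⊕1⊕0⊕1⊕0⊕0⊕0⊕0 = 1
s4: b4⊕b5⊕b6⊕b7⊕b12⊕b13⊕b14⊕b15⊕b20⊕b21⊕b22⊕b23⊕b28⊕b29⊕b30⊕b31 = 0⊕0⊕1⊕1⊕1⊕0⊕0⊕1⊕0⊕1⊕0⊕1⊕1⊕0⊕0⊕0 = 1
s8: b8⊕b9⊕b10⊕b11⊕b12⊕b13⊕b14⊕b15⊕b24⊕b25⊕b26⊕b27⊕b28⊕b29⊕b30⊕b31 = 1⊕1⊕1⊕0⊕1⊕0⊕0⊕1⊕1⊕0⊕0⊕0⊕1⊕0⊕0⊕0 = 1
s16: b16⊕b17⊕b18⊕b19⊕b20⊕b21⊕b22⊕b23⊕b24⊕b25⊕b26⊕b27⊕b28⊕b29⊕b30⊕b31 = 1⊕0⊕0⊕1⊕0⊕1⊕0⊕1⊕1⊕0⊕0⊕0⊕1⊕0⊕0⊕0 = 0
Syndrome (s16...s1) = 01110 → position 14.

01110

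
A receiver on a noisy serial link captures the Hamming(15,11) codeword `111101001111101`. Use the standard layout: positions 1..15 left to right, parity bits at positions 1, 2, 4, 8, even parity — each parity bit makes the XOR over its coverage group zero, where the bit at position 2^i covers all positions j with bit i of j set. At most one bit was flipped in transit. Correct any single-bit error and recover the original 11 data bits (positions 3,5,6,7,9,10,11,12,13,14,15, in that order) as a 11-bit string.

s1: b1⊕b3⊕b5⊕b7⊕b9⊕b11⊕b13⊕b15 = 1⊕1⊕0⊕0⊕1⊕1⊕1⊕1 = 0
s2: b2⊕b3⊕b6⊕b7⊕b10⊕b11⊕b14⊕b15 = 1⊕1⊕1⊕0⊕1⊕1⊕0⊕1 = 0
s4: b4⊕b5⊕b6⊕b7⊕b12⊕b13⊕b14⊕b15 = 1⊕0⊕1⊕0⊕1⊕1⊕0⊕1 = 1
s8: b8⊕b9⊕b10⊕b11⊕b12⊕b13⊕b14⊕b15 = 0⊕1⊕1⊕1⊕1⊕1⊕0⊕1 = 0
Syndrome (s8...s1) = 0100 → position 4.
Flip bit 4: corrected codeword = 111001001111101
Data bits at positions 3,5,6,7,9,10,11,12,13,14,15: 10101111101

10101111101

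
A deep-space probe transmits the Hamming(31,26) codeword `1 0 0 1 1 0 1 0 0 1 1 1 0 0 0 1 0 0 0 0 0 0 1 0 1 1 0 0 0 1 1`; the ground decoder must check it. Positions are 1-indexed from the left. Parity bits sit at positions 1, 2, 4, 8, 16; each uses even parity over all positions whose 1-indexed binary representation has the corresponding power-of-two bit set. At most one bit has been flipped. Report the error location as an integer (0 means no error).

s1: b1⊕b3⊕b5⊕b7⊕b9⊕b11⊕b13⊕b15⊕b17⊕b19⊕b21⊕b23⊕b25⊕b27⊕b29⊕b31 = 1⊕0⊕1⊕1⊕0⊕1⊕0⊕0⊕0⊕0⊕0⊕1⊕1⊕0⊕0⊕1 = 1
s2: b2⊕b3⊕b6⊕b7⊕b10⊕b11⊕b14⊕b15⊕b18⊕b19⊕b22⊕b23⊕b26⊕b27⊕b30⊕b31 = 0⊕0⊕0⊕1⊕1⊕1⊕0⊕0⊕0⊕0⊕0⊕1⊕1⊕0⊕1⊕1 = 1
s4: b4⊕b5⊕b6⊕b7⊕b12⊕b13⊕b14⊕b15⊕b20⊕b21⊕b22⊕b23⊕b28⊕b29⊕b30⊕b31 = 1⊕1⊕0⊕1⊕1⊕0⊕0⊕0⊕0⊕0⊕0⊕1⊕0⊕0⊕1⊕1 = 1
s8: b8⊕b9⊕b10⊕b11⊕b12⊕b13⊕b14⊕b15⊕b24⊕b25⊕b26⊕b27⊕b28⊕b29⊕b30⊕b31 = 0⊕0⊕1⊕1⊕1⊕0⊕0⊕0⊕0⊕1⊕1⊕0⊕0⊕0⊕1⊕1 = 1
s16: b16⊕b17⊕b18⊕b19⊕b20⊕b21⊕b22⊕b23⊕b24⊕b25⊕b26⊕b27⊕b28⊕b29⊕b30⊕b31 = 1⊕0⊕0⊕0⊕0⊕0⊕0⊕1⊕0⊕1⊕1⊕0⊕0⊕0⊕1⊕1 = 0
Syndrome (s16...s1) = 01111 → position 15.

15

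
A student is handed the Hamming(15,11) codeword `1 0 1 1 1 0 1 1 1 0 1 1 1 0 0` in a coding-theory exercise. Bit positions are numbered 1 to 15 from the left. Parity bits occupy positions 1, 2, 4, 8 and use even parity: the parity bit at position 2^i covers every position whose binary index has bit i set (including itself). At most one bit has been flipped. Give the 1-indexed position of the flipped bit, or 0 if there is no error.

s1: b1⊕b3⊕b5⊕b7⊕b9⊕b11⊕b13⊕b15 = 1⊕1⊕1⊕1⊕1⊕1⊕1⊕0 = 1
s2: b2⊕b3⊕b6⊕b7⊕b10⊕b11⊕b14⊕b15 = 0⊕1⊕0⊕1⊕0⊕1⊕0⊕0 = 1
s4: b4⊕b5⊕b6⊕b7⊕b12⊕b13⊕b14⊕b15 = 1⊕1⊕0⊕1⊕1⊕1⊕0⊕0 = 1
s8: b8⊕b9⊕b10⊕b11⊕b12⊕b13⊕b14⊕b15 = 1⊕1⊕0⊕1⊕1⊕1⊕0⊕0 = 1
Syndrome (s8...s1) = 1111 → position 15.

15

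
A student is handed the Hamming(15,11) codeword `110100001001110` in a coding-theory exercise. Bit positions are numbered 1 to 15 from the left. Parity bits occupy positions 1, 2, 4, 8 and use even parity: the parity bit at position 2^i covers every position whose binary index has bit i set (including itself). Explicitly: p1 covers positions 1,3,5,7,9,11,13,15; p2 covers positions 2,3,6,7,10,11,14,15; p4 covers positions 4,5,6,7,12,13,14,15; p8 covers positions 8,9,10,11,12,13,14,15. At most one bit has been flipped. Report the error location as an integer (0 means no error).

1

s1: b1⊕b3⊕b5⊕b7⊕b9⊕b11⊕b13⊕b15 = 1⊕0⊕0⊕0⊕1⊕0⊕1⊕0 = 1
s2: b2⊕b3⊕b6⊕b7⊕b10⊕b11⊕b14⊕b15 = 1⊕0⊕0⊕0⊕0⊕0⊕1⊕0 = 0
s4: b4⊕b5⊕b6⊕b7⊕b12⊕b13⊕b14⊕b15 = 1⊕0⊕0⊕0⊕1⊕1⊕1⊕0 = 0
s8: b8⊕b9⊕b10⊕b11⊕b12⊕b13⊕b14⊕b15 = 0⊕1⊕0⊕0⊕1⊕1⊕1⊕0 = 0
Syndrome (s8...s1) = 0001 → position 1.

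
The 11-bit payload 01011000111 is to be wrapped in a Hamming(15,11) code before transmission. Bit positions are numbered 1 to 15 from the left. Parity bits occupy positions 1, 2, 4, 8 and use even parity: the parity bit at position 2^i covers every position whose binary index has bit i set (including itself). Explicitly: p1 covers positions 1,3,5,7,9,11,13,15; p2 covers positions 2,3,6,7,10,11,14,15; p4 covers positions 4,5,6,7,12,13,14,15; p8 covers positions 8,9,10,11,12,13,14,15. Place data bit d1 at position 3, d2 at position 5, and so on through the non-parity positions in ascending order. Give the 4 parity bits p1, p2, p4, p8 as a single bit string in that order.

1110

Place data bits at non-power-of-two positions: b3=0, b5=1, b6=0, b7=1, b9=1, b10=0, b11=0, b12=0, b13=1, b14=1, b15=1.
p1 = XOR of data positions {3,5,7,9,11,13,15} = 0⊕1⊕1⊕1⊕0⊕1⊕1 = 1
p2 = XOR of data positions {3,6,7,10,11,14,15} = 0⊕0⊕1⊕0⊕0⊕1⊕1 = 1
p4 = XOR of data positions {5,6,7,12,13,14,15} = 1⊕0⊕1⊕0⊕1⊕1⊕1 = 1
p8 = XOR of data positions {9,10,11,12,13,14,15} = 1⊕0⊕0⊕0⊕1⊕1⊕1 = 0
Parity bits p1,p2,p4,p8 = 1110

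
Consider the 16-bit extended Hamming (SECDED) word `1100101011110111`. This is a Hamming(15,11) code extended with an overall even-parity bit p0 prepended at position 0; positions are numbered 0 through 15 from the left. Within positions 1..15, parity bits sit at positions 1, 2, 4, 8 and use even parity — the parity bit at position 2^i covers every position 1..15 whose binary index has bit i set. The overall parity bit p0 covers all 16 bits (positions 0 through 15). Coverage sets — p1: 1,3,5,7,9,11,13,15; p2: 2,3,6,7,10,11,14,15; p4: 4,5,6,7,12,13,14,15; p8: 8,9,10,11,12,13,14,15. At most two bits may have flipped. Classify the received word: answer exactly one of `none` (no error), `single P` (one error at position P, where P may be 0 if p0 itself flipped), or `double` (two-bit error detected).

single 15

s1: b1⊕b3⊕b5⊕b7⊕b9⊕b11⊕b13⊕b15 = 1⊕0⊕0⊕0⊕1⊕1⊕1⊕1 = 1
s2: b2⊕b3⊕b6⊕b7⊕b10⊕b11⊕b14⊕b15 = 0⊕0⊕1⊕0⊕1⊕1⊕1⊕1 = 1
s4: b4⊕b5⊕b6⊕b7⊕b12⊕b13⊕b14⊕b15 = 1⊕0⊕1⊕0⊕0⊕1⊕1⊕1 = 1
s8: b8⊕b9⊕b10⊕b11⊕b12⊕b13⊕b14⊕b15 = 1⊕1⊕1⊕1⊕0⊕1⊕1⊕1 = 1
Syndrome (s8...s1) = 1111 → position 15.
Overall parity (XOR of all 16 bits, including p0): 1⊕1⊕0⊕0⊕1⊕0⊕1⊕0⊕1⊕1⊕1⊕1⊕0⊕1⊕1⊕1 = 1
Overall=1, syndrome position=15 → single-bit error at position 15.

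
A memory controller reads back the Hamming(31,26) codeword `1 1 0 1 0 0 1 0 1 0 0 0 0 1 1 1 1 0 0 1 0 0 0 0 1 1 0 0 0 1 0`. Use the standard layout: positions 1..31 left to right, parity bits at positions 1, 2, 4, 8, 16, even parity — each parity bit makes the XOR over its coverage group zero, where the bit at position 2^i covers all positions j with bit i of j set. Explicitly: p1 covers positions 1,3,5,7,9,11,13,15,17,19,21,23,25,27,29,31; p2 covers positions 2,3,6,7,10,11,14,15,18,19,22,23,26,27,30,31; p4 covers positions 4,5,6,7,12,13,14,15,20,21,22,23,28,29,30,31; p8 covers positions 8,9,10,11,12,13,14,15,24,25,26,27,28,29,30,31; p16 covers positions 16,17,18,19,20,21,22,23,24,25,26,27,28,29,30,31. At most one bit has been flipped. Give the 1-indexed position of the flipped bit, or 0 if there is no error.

s1: b1⊕b3⊕b5⊕b7⊕b9⊕b11⊕b13⊕b15⊕b17⊕b19⊕b21⊕b23⊕b25⊕b27⊕b29⊕b31 = 1⊕0⊕0⊕1⊕1⊕0⊕0⊕1⊕1⊕0⊕0⊕0⊕1⊕0⊕0⊕0 = 0
s2: b2⊕b3⊕b6⊕b7⊕b10⊕b11⊕b14⊕b15⊕b18⊕b19⊕b22⊕b23⊕b26⊕b27⊕b30⊕b31 = 1⊕0⊕0⊕1⊕0⊕0⊕1⊕1⊕0⊕0⊕0⊕0⊕1⊕0⊕1⊕0 = 0
s4: b4⊕b5⊕b6⊕b7⊕b12⊕b13⊕b14⊕b15⊕b20⊕b21⊕b22⊕b23⊕b28⊕b29⊕b30⊕b31 = 1⊕0⊕0⊕1⊕0⊕0⊕1⊕1⊕1⊕0⊕0⊕0⊕0⊕0⊕1⊕0 = 0
s8: b8⊕b9⊕b10⊕b11⊕b12⊕b13⊕b14⊕b15⊕b24⊕b25⊕b26⊕b27⊕b28⊕b29⊕b30⊕b31 = 0⊕1⊕0⊕0⊕0⊕0⊕1⊕1⊕0⊕1⊕1⊕0⊕0⊕0⊕1⊕0 = 0
s16: b16⊕b17⊕b18⊕b19⊕b20⊕b21⊕b22⊕b23⊕b24⊕b25⊕b26⊕b27⊕b28⊕b29⊕b30⊕b31 = 1⊕1⊕0⊕0⊕1⊕0⊕0⊕0⊕0⊕1⊕1⊕0⊕0⊕0⊕1⊕0 = 0
Syndrome (s16...s1) = 00000 → position 0 (no error).

0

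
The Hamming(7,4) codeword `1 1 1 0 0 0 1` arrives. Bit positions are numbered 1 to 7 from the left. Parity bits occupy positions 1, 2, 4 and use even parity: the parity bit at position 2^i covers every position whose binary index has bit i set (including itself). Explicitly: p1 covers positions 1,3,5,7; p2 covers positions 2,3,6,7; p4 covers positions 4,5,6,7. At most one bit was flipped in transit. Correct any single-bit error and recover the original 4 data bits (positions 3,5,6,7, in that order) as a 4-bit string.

1000

s1: b1⊕b3⊕b5⊕b7 = 1⊕1⊕0⊕1 = 1
s2: b2⊕b3⊕b6⊕b7 = 1⊕1⊕0⊕1 = 1
s4: b4⊕b5⊕b6⊕b7 = 0⊕0⊕0⊕1 = 1
Syndrome (s4...s1) = 111 → position 7.
Flip bit 7: corrected codeword = 1110000
Data bits at positions 3,5,6,7: 1000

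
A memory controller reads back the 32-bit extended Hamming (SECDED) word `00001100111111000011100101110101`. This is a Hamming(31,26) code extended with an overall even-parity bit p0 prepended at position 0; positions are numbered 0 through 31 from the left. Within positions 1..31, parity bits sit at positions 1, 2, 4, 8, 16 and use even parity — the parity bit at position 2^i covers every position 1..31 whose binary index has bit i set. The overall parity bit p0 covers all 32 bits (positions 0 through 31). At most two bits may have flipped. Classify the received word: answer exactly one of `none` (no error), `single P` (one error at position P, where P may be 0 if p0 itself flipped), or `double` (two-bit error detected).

s1: b1⊕b3⊕b5⊕b7⊕b9⊕b11⊕b13⊕b15⊕b17⊕b19⊕b21⊕b23⊕b25⊕b27⊕b29⊕b31 = 0⊕0⊕1⊕0⊕1⊕1⊕1⊕0⊕0⊕1⊕0⊕1⊕1⊕1⊕1⊕1 = 0
s2: b2⊕b3⊕b6⊕b7⊕b10⊕b11⊕b14⊕b15⊕b18⊕b19⊕b22⊕b23⊕b26⊕b27⊕b30⊕b31 = 0⊕0⊕0⊕0⊕1⊕1⊕0⊕0⊕1⊕1⊕0⊕1⊕1⊕1⊕0⊕1 = 0
s4: b4⊕b5⊕b6⊕b7⊕b12⊕b13⊕b14⊕b15⊕b20⊕b21⊕b22⊕b23⊕b28⊕b29⊕b30⊕b31 = 1⊕1⊕0⊕0⊕1⊕1⊕0⊕0⊕1⊕0⊕0⊕1⊕0⊕1⊕0⊕1 = 0
s8: b8⊕b9⊕b10⊕b11⊕b12⊕b13⊕b14⊕b15⊕b24⊕b25⊕b26⊕b27⊕b28⊕b29⊕b30⊕b31 = 1⊕1⊕1⊕1⊕1⊕1⊕0⊕0⊕0⊕1⊕1⊕1⊕0⊕1⊕0⊕1 = 1
s16: b16⊕b17⊕b18⊕b19⊕b20⊕b21⊕b22⊕b23⊕b24⊕b25⊕b26⊕b27⊕b28⊕b29⊕b30⊕b31 = 0⊕0⊕1⊕1⊕1⊕0⊕0⊕1⊕0⊕1⊕1⊕1⊕0⊕1⊕0⊕1 = 1
Syndrome (s16...s1) = 11000 → position 24.
Overall parity (XOR of all 32 bits, including p0): 0⊕0⊕0⊕0⊕1⊕1⊕0⊕0⊕1⊕1⊕1⊕1⊕1⊕1⊕0⊕0⊕0⊕0⊕1⊕1⊕1⊕0⊕0⊕1⊕0⊕1⊕1⊕1⊕0⊕1⊕0⊕1 = 1
Overall=1, syndrome position=24 → single-bit error at position 24.

single 24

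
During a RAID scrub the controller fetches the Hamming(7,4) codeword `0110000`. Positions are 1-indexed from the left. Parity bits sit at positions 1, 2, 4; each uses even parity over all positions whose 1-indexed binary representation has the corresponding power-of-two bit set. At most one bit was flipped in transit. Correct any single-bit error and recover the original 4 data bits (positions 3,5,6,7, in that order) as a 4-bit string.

s1: b1⊕b3⊕b5⊕b7 = 0⊕1⊕0⊕0 = 1
s2: b2⊕b3⊕b6⊕b7 = 1⊕1⊕0⊕0 = 0
s4: b4⊕b5⊕b6⊕b7 = 0⊕0⊕0⊕0 = 0
Syndrome (s4...s1) = 001 → position 1.
Flip bit 1: corrected codeword = 1110000
Data bits at positions 3,5,6,7: 1000

1000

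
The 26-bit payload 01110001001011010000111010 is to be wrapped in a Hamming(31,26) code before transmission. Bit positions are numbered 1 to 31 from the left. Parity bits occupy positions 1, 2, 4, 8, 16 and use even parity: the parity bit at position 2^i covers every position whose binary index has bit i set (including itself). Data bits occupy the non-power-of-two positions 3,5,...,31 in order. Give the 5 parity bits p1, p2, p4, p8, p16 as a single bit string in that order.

00001

Place data bits at non-power-of-two positions: b3=0, b5=1, b6=1, b7=1, b9=0, b10=0, b11=0, b12=1, b13=0, b14=0, b15=1, b17=0, b18=1, b19=1, b20=0, b21=1, b22=0, b23=0, b24=0, b25=0, b26=1, b27=1, b28=1, b29=0, b30=1, b31=0.
p1 = XOR of data positions {3,5,7,9,11,13,15,17,19,21,23,25,27,29,31} = 0⊕1⊕1⊕0⊕0⊕0⊕1⊕0⊕1⊕1⊕0⊕0⊕1⊕0⊕0 = 0
p2 = XOR of data positions {3,6,7,10,11,14,15,18,19,22,23,26,27,30,31} = 0⊕1⊕1⊕0⊕0⊕0⊕1⊕1⊕1⊕0⊕0⊕1⊕1⊕1⊕0 = 0
p4 = XOR of data positions {5,6,7,12,13,14,15,20,21,22,23,28,29,30,31} = 1⊕1⊕1⊕1⊕0⊕0⊕1⊕0⊕1⊕0⊕0⊕1⊕0⊕1⊕0 = 0
p8 = XOR of data positions {9,10,11,12,13,14,15,24,25,26,27,28,29,30,31} = 0⊕0⊕0⊕1⊕0⊕0⊕1⊕0⊕0⊕1⊕1⊕1⊕0⊕1⊕0 = 0
p16 = XOR of data positions {17,18,19,20,21,22,23,24,25,26,27,28,29,30,31} = 0⊕1⊕1⊕0⊕1⊕0⊕0⊕0⊕0⊕1⊕1⊕1⊕0⊕1⊕0 = 1
Parity bits p1,p2,p4,p8,p16 = 00001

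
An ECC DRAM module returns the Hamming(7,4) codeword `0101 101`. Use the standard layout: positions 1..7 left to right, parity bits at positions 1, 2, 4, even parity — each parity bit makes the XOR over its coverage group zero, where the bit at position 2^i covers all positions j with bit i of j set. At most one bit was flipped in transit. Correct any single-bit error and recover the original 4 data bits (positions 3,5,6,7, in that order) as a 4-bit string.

s1: b1⊕b3⊕b5⊕b7 = 0⊕0⊕1⊕1 = 0
s2: b2⊕b3⊕b6⊕b7 = 1⊕0⊕0⊕1 = 0
s4: b4⊕b5⊕b6⊕b7 = 1⊕1⊕0⊕1 = 1
Syndrome (s4...s1) = 100 → position 4.
Flip bit 4: corrected codeword = 0100101
Data bits at positions 3,5,6,7: 0101

0101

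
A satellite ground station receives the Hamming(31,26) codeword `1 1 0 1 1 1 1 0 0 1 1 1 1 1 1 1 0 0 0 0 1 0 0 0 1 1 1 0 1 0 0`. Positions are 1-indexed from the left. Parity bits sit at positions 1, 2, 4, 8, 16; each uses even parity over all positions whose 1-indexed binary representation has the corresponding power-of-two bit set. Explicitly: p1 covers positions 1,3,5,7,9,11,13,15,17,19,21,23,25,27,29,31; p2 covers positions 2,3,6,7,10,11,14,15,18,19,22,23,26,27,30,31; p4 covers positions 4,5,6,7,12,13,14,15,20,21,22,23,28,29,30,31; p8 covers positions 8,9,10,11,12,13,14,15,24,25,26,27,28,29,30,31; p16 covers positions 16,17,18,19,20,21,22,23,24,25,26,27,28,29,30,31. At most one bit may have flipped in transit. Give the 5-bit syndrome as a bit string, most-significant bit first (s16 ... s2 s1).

s1: b1⊕b3⊕b5⊕b7⊕b9⊕b11⊕b13⊕b15⊕b17⊕b19⊕b21⊕b23⊕b25⊕b27⊕b29⊕b31 = 1⊕0⊕1⊕1⊕0⊕1⊕1⊕1⊕0⊕0⊕1⊕0⊕1⊕1⊕1⊕0 = 0
s2: b2⊕b3⊕b6⊕b7⊕b10⊕b11⊕b14⊕b15⊕b18⊕b19⊕b22⊕b23⊕b26⊕b27⊕b30⊕b31 = 1⊕0⊕1⊕1⊕1⊕1⊕1⊕1⊕0⊕0⊕0⊕0⊕1⊕1⊕0⊕0 = 1
s4: b4⊕b5⊕b6⊕b7⊕b12⊕b13⊕b14⊕b15⊕b20⊕b21⊕b22⊕b23⊕b28⊕b29⊕b30⊕b31 = 1⊕1⊕1⊕1⊕1⊕1⊕1⊕1⊕0⊕1⊕0⊕0⊕0⊕1⊕0⊕0 = 0
s8: b8⊕b9⊕b10⊕b11⊕b12⊕b13⊕b14⊕b15⊕b24⊕b25⊕b26⊕b27⊕b28⊕b29⊕b30⊕b31 = 0⊕0⊕1⊕1⊕1⊕1⊕1⊕1⊕0⊕1⊕1⊕1⊕0⊕1⊕0⊕0 = 0
s16: b16⊕b17⊕b18⊕b19⊕b20⊕b21⊕b22⊕b23⊕b24⊕b25⊕b26⊕b27⊕b28⊕b29⊕b30⊕b31 = 1⊕0⊕0⊕0⊕0⊕1⊕0⊕0⊕0⊕1⊕1⊕1⊕0⊕1⊕0⊕0 = 0
Syndrome (s16...s1) = 00010 → position 2.

00010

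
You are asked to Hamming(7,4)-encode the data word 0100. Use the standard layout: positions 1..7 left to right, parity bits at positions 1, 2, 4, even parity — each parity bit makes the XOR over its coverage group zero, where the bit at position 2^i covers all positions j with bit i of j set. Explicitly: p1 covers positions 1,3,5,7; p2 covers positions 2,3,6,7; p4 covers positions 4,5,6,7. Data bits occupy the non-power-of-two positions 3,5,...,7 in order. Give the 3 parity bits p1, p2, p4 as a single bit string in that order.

101

Place data bits at non-power-of-two positions: b3=0, b5=1, b6=0, b7=0.
p1 = XOR of data positions {3,5,7} = 0⊕1⊕0 = 1
p2 = XOR of data positions {3,6,7} = 0⊕0⊕0 = 0
p4 = XOR of data positions {5,6,7} = 1⊕0⊕0 = 1
Parity bits p1,p2,p4 = 101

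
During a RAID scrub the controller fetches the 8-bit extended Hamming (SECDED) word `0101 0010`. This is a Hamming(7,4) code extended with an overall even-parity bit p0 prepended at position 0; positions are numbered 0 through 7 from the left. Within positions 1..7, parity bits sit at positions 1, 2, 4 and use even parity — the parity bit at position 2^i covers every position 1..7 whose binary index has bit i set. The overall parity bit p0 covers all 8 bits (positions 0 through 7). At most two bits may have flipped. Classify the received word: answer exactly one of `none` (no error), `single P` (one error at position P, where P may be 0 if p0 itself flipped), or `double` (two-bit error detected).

s1: b1⊕b3⊕b5⊕b7 = 1⊕1⊕0⊕0 = 0
s2: b2⊕b3⊕b6⊕b7 = 0⊕1⊕1⊕0 = 0
s4: b4⊕b5⊕b6⊕b7 = 0⊕0⊕1⊕0 = 1
Syndrome (s4...s1) = 100 → position 4.
Overall parity (XOR of all 8 bits, including p0): 0⊕1⊕0⊕1⊕0⊕0⊕1⊕0 = 1
Overall=1, syndrome position=4 → single-bit error at position 4.

single 4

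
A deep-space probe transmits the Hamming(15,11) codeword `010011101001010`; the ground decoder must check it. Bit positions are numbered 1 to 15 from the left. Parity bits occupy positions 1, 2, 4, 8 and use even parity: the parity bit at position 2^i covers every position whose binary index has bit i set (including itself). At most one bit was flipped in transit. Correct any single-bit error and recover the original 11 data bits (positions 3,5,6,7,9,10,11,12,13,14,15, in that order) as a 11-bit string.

01111001110

s1: b1⊕b3⊕b5⊕b7⊕b9⊕b11⊕b13⊕b15 = 0⊕0⊕1⊕1⊕1⊕0⊕0⊕0 = 1
s2: b2⊕b3⊕b6⊕b7⊕b10⊕b11⊕b14⊕b15 = 1⊕0⊕1⊕1⊕0⊕0⊕1⊕0 = 0
s4: b4⊕b5⊕b6⊕b7⊕b12⊕b13⊕b14⊕b15 = 0⊕1⊕1⊕1⊕1⊕0⊕1⊕0 = 1
s8: b8⊕b9⊕b10⊕b11⊕b12⊕b13⊕b14⊕b15 = 0⊕1⊕0⊕0⊕1⊕0⊕1⊕0 = 1
Syndrome (s8...s1) = 1101 → position 13.
Flip bit 13: corrected codeword = 010011101001110
Data bits at positions 3,5,6,7,9,10,11,12,13,14,15: 01111001110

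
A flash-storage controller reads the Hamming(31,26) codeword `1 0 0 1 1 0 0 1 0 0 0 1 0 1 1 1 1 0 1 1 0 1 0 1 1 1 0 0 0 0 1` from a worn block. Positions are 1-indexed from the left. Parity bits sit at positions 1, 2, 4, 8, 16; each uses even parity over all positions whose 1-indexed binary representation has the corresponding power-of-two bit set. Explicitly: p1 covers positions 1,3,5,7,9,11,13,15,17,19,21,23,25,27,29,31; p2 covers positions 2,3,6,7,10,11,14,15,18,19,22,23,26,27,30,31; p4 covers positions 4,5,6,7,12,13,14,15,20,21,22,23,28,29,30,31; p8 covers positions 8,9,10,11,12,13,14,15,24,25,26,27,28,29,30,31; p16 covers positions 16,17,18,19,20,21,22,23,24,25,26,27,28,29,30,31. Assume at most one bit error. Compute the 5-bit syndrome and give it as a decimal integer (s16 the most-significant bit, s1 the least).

s1: b1⊕b3⊕b5⊕b7⊕b9⊕b11⊕b13⊕b15⊕b17⊕b19⊕b21⊕b23⊕b25⊕b27⊕b29⊕b31 = 1⊕0⊕1⊕0⊕0⊕0⊕0⊕1⊕1⊕1⊕0⊕0⊕1⊕0⊕0⊕1 = 1
s2: b2⊕b3⊕b6⊕b7⊕b10⊕b11⊕b14⊕b15⊕b18⊕b19⊕b22⊕b23⊕b26⊕b27⊕b30⊕b31 = 0⊕0⊕0⊕0⊕0⊕0⊕1⊕1⊕0⊕1⊕1⊕0⊕1⊕0⊕0⊕1 = 0
s4: b4⊕b5⊕b6⊕b7⊕b12⊕b13⊕b14⊕b15⊕b20⊕b21⊕b22⊕b23⊕b28⊕b29⊕b30⊕b31 = 1⊕1⊕0⊕0⊕1⊕0⊕1⊕1⊕1⊕0⊕1⊕0⊕0⊕0⊕0⊕1 = 0
s8: b8⊕b9⊕b10⊕b11⊕b12⊕b13⊕b14⊕b15⊕b24⊕b25⊕b26⊕b27⊕b28⊕b29⊕b30⊕b31 = 1⊕0⊕0⊕0⊕1⊕0⊕1⊕1⊕1⊕1⊕1⊕0⊕0⊕0⊕0⊕1 = 0
s16: b16⊕b17⊕b18⊕b19⊕b20⊕b21⊕b22⊕b23⊕b24⊕b25⊕b26⊕b27⊕b28⊕b29⊕b30⊕b31 = 1⊕1⊕0⊕1⊕1⊕0⊕1⊕0⊕1⊕1⊕1⊕0⊕0⊕0⊕0⊕1 = 1
Syndrome (s16...s1) = 10001 → position 17.

17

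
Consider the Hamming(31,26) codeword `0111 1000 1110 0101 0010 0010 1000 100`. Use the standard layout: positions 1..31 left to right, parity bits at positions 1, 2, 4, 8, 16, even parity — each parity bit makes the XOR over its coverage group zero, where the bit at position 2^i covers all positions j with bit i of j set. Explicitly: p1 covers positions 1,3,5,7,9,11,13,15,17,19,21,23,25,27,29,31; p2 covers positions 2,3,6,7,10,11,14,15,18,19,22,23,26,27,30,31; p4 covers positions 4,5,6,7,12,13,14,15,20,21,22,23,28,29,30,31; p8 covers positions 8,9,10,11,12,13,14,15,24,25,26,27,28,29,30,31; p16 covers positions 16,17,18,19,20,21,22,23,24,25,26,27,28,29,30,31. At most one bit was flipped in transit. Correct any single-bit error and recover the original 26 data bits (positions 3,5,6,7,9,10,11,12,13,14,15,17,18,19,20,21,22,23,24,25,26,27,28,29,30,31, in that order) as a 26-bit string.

s1: b1⊕b3⊕b5⊕b7⊕b9⊕b11⊕b13⊕b15⊕b17⊕b19⊕b21⊕b23⊕b25⊕b27⊕b29⊕b31 = 0⊕1⊕1⊕0⊕1⊕1⊕0⊕0⊕0⊕1⊕0⊕1⊕1⊕0⊕1⊕0 = 0
s2: b2⊕b3⊕b6⊕b7⊕b10⊕b11⊕b14⊕b15⊕b18⊕b19⊕b22⊕b23⊕b26⊕b27⊕b30⊕b31 = 1⊕1⊕0⊕0⊕1⊕1⊕1⊕0⊕0⊕1⊕0⊕1⊕0⊕0⊕0⊕0 = 1
s4: b4⊕b5⊕b6⊕b7⊕b12⊕b13⊕b14⊕b15⊕b20⊕b21⊕b22⊕b23⊕b28⊕b29⊕b30⊕b31 = 1⊕1⊕0⊕0⊕0⊕0⊕1⊕0⊕0⊕0⊕0⊕1⊕0⊕1⊕0⊕0 = 1
s8: b8⊕b9⊕b10⊕b11⊕b12⊕b13⊕b14⊕b15⊕b24⊕b25⊕b26⊕b27⊕b28⊕b29⊕b30⊕b31 = 0⊕1⊕1⊕1⊕0⊕0⊕1⊕0⊕0⊕1⊕0⊕0⊕0⊕1⊕0⊕0 = 0
s16: b16⊕b17⊕b18⊕b19⊕b20⊕b21⊕b22⊕b23⊕b24⊕b25⊕b26⊕b27⊕b28⊕b29⊕b30⊕b31 = 1⊕0⊕0⊕1⊕0⊕0⊕0⊕1⊕0⊕1⊕0⊕0⊕0⊕1⊕0⊕0 = 1
Syndrome (s16...s1) = 10110 → position 22.
Flip bit 22: corrected codeword = 0111100011100101001001101000100
Data bits at positions 3,5,6,7,9,10,11,12,13,14,15,17,18,19,20,21,22,23,24,25,26,27,28,29,30,31: 11001110010001001101000100

11001110010001001101000100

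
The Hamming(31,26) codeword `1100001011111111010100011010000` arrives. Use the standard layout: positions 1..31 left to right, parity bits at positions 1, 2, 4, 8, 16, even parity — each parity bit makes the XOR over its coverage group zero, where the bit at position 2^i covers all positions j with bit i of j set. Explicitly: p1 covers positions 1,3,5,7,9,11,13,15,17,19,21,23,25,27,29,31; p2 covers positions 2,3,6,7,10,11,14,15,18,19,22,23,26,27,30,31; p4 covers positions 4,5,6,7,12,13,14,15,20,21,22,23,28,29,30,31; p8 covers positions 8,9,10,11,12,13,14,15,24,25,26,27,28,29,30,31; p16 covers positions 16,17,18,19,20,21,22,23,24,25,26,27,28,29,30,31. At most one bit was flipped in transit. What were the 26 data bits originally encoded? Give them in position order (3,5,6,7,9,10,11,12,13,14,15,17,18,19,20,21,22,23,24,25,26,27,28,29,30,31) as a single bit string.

s1: b1⊕b3⊕b5⊕b7⊕b9⊕b11⊕b13⊕b15⊕b17⊕b19⊕b21⊕b23⊕b25⊕b27⊕b29⊕b31 = 1⊕0⊕0⊕1⊕1⊕1⊕1⊕1⊕0⊕0⊕0⊕0⊕1⊕1⊕0⊕0 = 0
s2: b2⊕b3⊕b6⊕b7⊕b10⊕b11⊕b14⊕b15⊕b18⊕b19⊕b22⊕b23⊕b26⊕b27⊕b30⊕b31 = 1⊕0⊕0⊕1⊕1⊕1⊕1⊕1⊕1⊕0⊕0⊕0⊕0⊕1⊕0⊕0 = 0
s4: b4⊕b5⊕b6⊕b7⊕b12⊕b13⊕b14⊕b15⊕b20⊕b21⊕b22⊕b23⊕b28⊕b29⊕b30⊕b31 = 0⊕0⊕0⊕1⊕1⊕1⊕1⊕1⊕1⊕0⊕0⊕0⊕0⊕0⊕0⊕0 = 0
s8: b8⊕b9⊕b10⊕b11⊕b12⊕b13⊕b14⊕b15⊕b24⊕b25⊕b26⊕b27⊕b28⊕b29⊕b30⊕b31 = 0⊕1⊕1⊕1⊕1⊕1⊕1⊕1⊕1⊕1⊕0⊕1⊕0⊕0⊕0⊕0 = 0
s16: b16⊕b17⊕b18⊕b19⊕b20⊕b21⊕b22⊕b23⊕b24⊕b25⊕b26⊕b27⊕b28⊕b29⊕b30⊕b31 = 1⊕0⊕1⊕0⊕1⊕0⊕0⊕0⊕1⊕1⊕0⊕1⊕0⊕0⊕0⊕0 = 0
Syndrome (s16...s1) = 00000 → position 0 (no error).
No correction needed.
Data bits at positions 3,5,6,7,9,10,11,12,13,14,15,17,18,19,20,21,22,23,24,25,26,27,28,29,30,31: 00011111111010100011010000

00011111111010100011010000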